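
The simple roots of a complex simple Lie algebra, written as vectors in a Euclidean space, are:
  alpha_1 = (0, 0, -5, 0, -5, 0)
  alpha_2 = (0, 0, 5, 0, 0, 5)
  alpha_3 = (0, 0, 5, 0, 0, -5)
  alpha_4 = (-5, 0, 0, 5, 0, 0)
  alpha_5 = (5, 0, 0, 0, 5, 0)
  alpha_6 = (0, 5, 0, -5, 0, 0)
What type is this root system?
type D_6

Compute the Cartan integers a_ij = 2(alpha_i, alpha_j)/(alpha_j, alpha_j); the resulting 6x6 Cartan matrix is
[[2, -1, -1, 0, -1, 0], [-1, 2, 0, 0, 0, 0], [-1, 0, 2, 0, 0, 0], [0, 0, 0, 2, -1, -1], [-1, 0, 0, -1, 2, 0], [0, 0, 0, -1, 0, 2]].
All simple roots have the same length, so the diagram is simply laced. The associated Dynkin diagram is a chain of 4 nodes with a fork of two nodes at one end (D_6), so the type is D_6 (the algebra so(12)).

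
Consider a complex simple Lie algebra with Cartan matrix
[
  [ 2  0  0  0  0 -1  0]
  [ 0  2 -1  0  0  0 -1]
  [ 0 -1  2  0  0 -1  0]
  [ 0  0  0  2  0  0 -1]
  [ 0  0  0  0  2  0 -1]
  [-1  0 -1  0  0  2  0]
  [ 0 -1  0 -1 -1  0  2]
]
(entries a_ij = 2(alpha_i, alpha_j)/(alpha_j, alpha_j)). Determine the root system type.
The matrix has rank 7 with 2's on the diagonal. Reading the off-diagonal entries as Dynkin edges (a single edge where a_ij = a_ji = -1; a double or triple edge where a_ij * a_ji = 2 or 3), the diagram is a chain of 5 nodes with a fork of two nodes at one end (D_7). One simple-root ordering that puts it in standard form is (alpha_1, alpha_6, alpha_3, alpha_2, alpha_7, alpha_4, alpha_5). So the algebra is type D_7, i.e. so(14).

type D_7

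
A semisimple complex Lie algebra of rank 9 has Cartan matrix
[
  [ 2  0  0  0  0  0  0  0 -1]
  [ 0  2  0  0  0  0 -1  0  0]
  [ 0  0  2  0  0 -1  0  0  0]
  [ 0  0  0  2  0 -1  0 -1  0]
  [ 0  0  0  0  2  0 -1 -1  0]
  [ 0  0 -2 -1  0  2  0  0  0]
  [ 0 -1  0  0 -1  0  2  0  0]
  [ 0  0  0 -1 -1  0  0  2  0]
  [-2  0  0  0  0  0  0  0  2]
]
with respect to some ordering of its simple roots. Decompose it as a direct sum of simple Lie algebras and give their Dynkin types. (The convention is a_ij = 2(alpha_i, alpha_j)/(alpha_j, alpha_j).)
B2 + B7

The diagram associated to this matrix has two connected components: the simple roots {alpha_1, alpha_9} form a chain of 2 nodes with a double edge at one end; the terminal node there is the unique short simple root (B_2), and {alpha_2, alpha_3, alpha_4, alpha_5, alpha_6, alpha_7, alpha_8} form a chain of 7 nodes with a double edge at one end; the terminal node there is the unique short simple root (B_7). A semisimple Lie algebra decomposes uniquely as the direct sum of simple ideals, one per connected component of its Dynkin diagram, so g ≅ B_2 ⊕ B_7 (dimension 10 + 105 = 115).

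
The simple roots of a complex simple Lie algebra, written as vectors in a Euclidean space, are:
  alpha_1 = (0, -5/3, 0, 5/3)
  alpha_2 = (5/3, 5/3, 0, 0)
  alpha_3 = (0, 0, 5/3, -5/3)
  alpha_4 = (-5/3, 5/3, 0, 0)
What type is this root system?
Compute the Cartan integers a_ij = 2(alpha_i, alpha_j)/(alpha_j, alpha_j); the resulting 4x4 Cartan matrix is
[[2, -1, -1, -1], [-1, 2, 0, 0], [-1, 0, 2, 0], [-1, 0, 0, 2]].
All simple roots have the same length, so the diagram is simply laced. The associated Dynkin diagram is a chain of 2 nodes with a fork of two nodes at one end (D_4), so the type is D_4 (the algebra so(8)).

D4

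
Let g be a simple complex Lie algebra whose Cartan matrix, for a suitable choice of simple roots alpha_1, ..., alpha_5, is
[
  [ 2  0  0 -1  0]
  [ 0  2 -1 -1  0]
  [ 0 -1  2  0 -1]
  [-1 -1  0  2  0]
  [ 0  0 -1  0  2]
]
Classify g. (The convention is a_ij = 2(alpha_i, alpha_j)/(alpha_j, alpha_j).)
The matrix has rank 5 with 2's on the diagonal. Reading the off-diagonal entries as Dynkin edges (a single edge where a_ij = a_ji = -1; a double or triple edge where a_ij * a_ji = 2 or 3), the diagram is a chain of 5 nodes with single edges (A_5). One simple-root ordering that puts it in standard form is (alpha_1, alpha_4, alpha_2, alpha_3, alpha_5). So the algebra is type A_5, i.e. sl(6).

A_5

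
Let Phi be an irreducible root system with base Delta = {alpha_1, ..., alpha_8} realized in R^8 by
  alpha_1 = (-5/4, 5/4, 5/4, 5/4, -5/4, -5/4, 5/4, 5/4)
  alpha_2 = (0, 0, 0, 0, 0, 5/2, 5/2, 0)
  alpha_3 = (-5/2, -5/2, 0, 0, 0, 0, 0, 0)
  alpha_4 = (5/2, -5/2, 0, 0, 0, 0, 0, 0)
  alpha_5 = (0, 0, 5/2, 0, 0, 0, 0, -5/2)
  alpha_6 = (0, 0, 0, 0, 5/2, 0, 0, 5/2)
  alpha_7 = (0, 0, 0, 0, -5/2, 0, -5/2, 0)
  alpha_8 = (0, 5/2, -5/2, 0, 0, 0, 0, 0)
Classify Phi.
Compute the Cartan integers a_ij = 2(alpha_i, alpha_j)/(alpha_j, alpha_j); the resulting 8x8 Cartan matrix is
[[2, 0, 0, -1, 0, 0, 0, 0], [0, 2, 0, 0, 0, 0, -1, 0], [0, 0, 2, 0, 0, 0, 0, -1], [-1, 0, 0, 2, 0, 0, 0, -1], [0, 0, 0, 0, 2, -1, 0, -1], [0, 0, 0, 0, -1, 2, -1, 0], [0, -1, 0, 0, 0, -1, 2, 0], [0, 0, -1, -1, -1, 0, 0, 2]].
All simple roots have the same length, so the diagram is simply laced. The associated Dynkin diagram is a chain of 7 nodes with one extra node attached to the third node from one end (E_8), so the type is E_8.

E_8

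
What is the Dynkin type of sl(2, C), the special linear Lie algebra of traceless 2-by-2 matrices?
A1

This is sl(2), which has dimension 2^2 - 1 = 3 and rank 2 - 1 = 1 (a Cartan subalgebra is the diagonal traceless matrices). In the classification of classical Lie algebras, the special linear algebra sl(n+1) has type A_n; here n = 1, so the Dynkin diagram is a chain of 1 nodes with single edges (A_1). Hence the type is A_1.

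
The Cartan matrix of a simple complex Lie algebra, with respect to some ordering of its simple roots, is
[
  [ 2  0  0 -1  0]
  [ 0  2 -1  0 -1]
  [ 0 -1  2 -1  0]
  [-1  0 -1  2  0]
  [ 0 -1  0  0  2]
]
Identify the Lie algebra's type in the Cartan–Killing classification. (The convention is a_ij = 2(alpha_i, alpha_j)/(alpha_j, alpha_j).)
A5

The matrix has rank 5 with 2's on the diagonal. Reading the off-diagonal entries as Dynkin edges (a single edge where a_ij = a_ji = -1; a double or triple edge where a_ij * a_ji = 2 or 3), the diagram is a chain of 5 nodes with single edges (A_5). One simple-root ordering that puts it in standard form is (alpha_5, alpha_2, alpha_3, alpha_4, alpha_1). So the algebra is type A_5, i.e. sl(6).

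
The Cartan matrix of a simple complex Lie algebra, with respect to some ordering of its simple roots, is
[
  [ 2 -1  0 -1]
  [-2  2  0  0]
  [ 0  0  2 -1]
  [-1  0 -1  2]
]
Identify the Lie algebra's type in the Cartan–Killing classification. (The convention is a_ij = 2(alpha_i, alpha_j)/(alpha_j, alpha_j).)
C4

The matrix has rank 4 with 2's on the diagonal. Reading the off-diagonal entries as Dynkin edges (a single edge where a_ij = a_ji = -1; a double or triple edge where a_ij * a_ji = 2 or 3), the diagram is a chain of 4 nodes with a double edge at one end; the terminal node there is the unique long simple root (C_4). One simple-root ordering that puts it in standard form is (alpha_3, alpha_4, alpha_1, alpha_2). So the algebra is type C_4, i.e. sp(8).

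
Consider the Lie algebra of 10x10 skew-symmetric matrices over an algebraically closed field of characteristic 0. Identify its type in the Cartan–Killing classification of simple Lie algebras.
This is so(10) with 10 even, which has dimension 10(10-1)/2 = 45 and rank 10/2 = 5. In the classification of classical Lie algebras, the orthogonal algebra so(2n) in an even number of variables has type D_n; here n = 5, so the Dynkin diagram is a chain of 3 nodes with a fork of two nodes at one end (D_5). Hence the type is D_5.

type D_5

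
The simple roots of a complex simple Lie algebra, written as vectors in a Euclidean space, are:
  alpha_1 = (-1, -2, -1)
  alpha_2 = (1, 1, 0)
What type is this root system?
Compute the Cartan integers a_ij = 2(alpha_i, alpha_j)/(alpha_j, alpha_j); the resulting 2x2 Cartan matrix is
[[2, -3], [-1, 2]].
The roots have two lengths (squared-length ratio 3:1); the short ones are alpha_{2}. The associated Dynkin diagram is two nodes joined by a triple edge (G_2), so the type is G_2.

G2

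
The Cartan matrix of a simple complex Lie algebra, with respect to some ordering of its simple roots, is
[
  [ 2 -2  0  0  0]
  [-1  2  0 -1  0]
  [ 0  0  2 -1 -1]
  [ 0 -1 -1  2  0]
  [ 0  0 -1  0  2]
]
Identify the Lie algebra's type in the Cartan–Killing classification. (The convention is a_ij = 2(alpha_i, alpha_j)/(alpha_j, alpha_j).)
The matrix has rank 5 with 2's on the diagonal. Reading the off-diagonal entries as Dynkin edges (a single edge where a_ij = a_ji = -1; a double or triple edge where a_ij * a_ji = 2 or 3), the diagram is a chain of 5 nodes with a double edge at one end; the terminal node there is the unique long simple root (C_5). One simple-root ordering that puts it in standard form is (alpha_5, alpha_3, alpha_4, alpha_2, alpha_1). So the algebra is type C_5, i.e. sp(10).

C5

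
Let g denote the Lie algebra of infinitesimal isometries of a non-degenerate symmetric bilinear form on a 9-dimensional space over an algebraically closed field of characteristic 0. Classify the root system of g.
This is so(9) with 9 odd, which has dimension 9(9-1)/2 = 36 and rank (9-1)/2 = 4. In the classification of classical Lie algebras, the orthogonal algebra so(2n+1) in an odd number of variables has type B_n; here n = 4, so the Dynkin diagram is a chain of 4 nodes with a double edge at one end; the terminal node there is the unique short simple root (B_4). Hence the type is B_4.

B_4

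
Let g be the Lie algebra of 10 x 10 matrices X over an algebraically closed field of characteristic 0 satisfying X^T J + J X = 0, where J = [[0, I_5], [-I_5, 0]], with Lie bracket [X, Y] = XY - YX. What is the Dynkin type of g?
type C_5

This is sp(10), which has dimension 10(10+1)/2 = 55 and rank 10/2 = 5. In the classification of classical Lie algebras, the symplectic algebra sp(2n) has type C_n; here n = 5, so the Dynkin diagram is a chain of 5 nodes with a double edge at one end; the terminal node there is the unique long simple root (C_5). Hence the type is C_5.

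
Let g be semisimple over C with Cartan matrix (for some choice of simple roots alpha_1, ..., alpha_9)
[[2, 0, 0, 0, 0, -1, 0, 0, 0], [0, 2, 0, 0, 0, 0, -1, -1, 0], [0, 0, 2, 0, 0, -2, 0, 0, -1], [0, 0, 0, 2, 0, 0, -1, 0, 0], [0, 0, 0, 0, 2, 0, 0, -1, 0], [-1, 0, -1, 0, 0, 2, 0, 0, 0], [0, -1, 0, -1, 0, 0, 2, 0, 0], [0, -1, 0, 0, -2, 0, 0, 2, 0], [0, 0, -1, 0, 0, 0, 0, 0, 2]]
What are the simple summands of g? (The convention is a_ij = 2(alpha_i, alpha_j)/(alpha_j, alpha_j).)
type B_5 ⊕ type F_4

The diagram associated to this matrix has two connected components: the simple roots {alpha_2, alpha_4, alpha_5, alpha_7, alpha_8} form a chain of 5 nodes with a double edge at one end; the terminal node there is the unique short simple root (B_5), and {alpha_1, alpha_3, alpha_6, alpha_9} form a chain of 4 nodes with a double edge between the middle two (F_4). A semisimple Lie algebra decomposes uniquely as the direct sum of simple ideals, one per connected component of its Dynkin diagram, so g ≅ B_5 ⊕ F_4 (dimension 55 + 52 = 107).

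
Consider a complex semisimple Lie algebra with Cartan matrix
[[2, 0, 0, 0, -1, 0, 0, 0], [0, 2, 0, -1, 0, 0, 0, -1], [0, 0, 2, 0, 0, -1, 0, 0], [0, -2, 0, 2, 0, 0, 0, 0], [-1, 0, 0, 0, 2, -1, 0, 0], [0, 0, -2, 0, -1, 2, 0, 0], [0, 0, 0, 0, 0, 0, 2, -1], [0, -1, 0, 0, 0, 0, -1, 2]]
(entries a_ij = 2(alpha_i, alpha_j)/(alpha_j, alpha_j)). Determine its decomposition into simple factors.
B_4 + C_4

The diagram associated to this matrix has two connected components: the simple roots {alpha_1, alpha_3, alpha_5, alpha_6} form a chain of 4 nodes with a double edge at one end; the terminal node there is the unique short simple root (B_4), and {alpha_2, alpha_4, alpha_7, alpha_8} form a chain of 4 nodes with a double edge at one end; the terminal node there is the unique long simple root (C_4). A semisimple Lie algebra decomposes uniquely as the direct sum of simple ideals, one per connected component of its Dynkin diagram, so g ≅ B_4 ⊕ C_4 (dimension 36 + 36 = 72).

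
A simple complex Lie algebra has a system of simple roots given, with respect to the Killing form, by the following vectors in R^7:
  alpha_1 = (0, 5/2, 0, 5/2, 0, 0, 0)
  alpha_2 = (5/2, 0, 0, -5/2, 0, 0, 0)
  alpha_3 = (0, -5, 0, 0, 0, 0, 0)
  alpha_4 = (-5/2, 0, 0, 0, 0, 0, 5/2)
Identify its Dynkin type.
Compute the Cartan integers a_ij = 2(alpha_i, alpha_j)/(alpha_j, alpha_j); the resulting 4x4 Cartan matrix is
[[2, -1, -1, 0], [-1, 2, 0, -1], [-2, 0, 2, 0], [0, -1, 0, 2]].
The roots have two lengths (squared-length ratio 2:1); the short ones are alpha_{1,2,4}. The associated Dynkin diagram is a chain of 4 nodes with a double edge at one end; the terminal node there is the unique long simple root (C_4), so the type is C_4 (the algebra sp(8)).

C4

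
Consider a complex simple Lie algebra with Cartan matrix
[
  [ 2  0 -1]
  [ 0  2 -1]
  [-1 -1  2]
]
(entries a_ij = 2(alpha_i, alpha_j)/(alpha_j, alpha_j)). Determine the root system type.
A3

The matrix has rank 3 with 2's on the diagonal. Reading the off-diagonal entries as Dynkin edges (a single edge where a_ij = a_ji = -1; a double or triple edge where a_ij * a_ji = 2 or 3), the diagram is a chain of 3 nodes with single edges (A_3). One simple-root ordering that puts it in standard form is (alpha_1, alpha_3, alpha_2). So the algebra is type A_3, i.e. sl(4).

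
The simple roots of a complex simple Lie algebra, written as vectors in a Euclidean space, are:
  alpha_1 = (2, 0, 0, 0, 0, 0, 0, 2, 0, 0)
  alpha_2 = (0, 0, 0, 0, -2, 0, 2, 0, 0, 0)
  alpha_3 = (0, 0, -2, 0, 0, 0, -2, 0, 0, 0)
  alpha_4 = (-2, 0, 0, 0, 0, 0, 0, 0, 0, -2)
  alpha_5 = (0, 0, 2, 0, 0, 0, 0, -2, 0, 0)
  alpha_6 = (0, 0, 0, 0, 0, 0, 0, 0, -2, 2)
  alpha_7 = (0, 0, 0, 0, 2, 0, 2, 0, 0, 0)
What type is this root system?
Compute the Cartan integers a_ij = 2(alpha_i, alpha_j)/(alpha_j, alpha_j); the resulting 7x7 Cartan matrix is
[[2, 0, 0, -1, -1, 0, 0], [0, 2, -1, 0, 0, 0, 0], [0, -1, 2, 0, -1, 0, -1], [-1, 0, 0, 2, 0, -1, 0], [-1, 0, -1, 0, 2, 0, 0], [0, 0, 0, -1, 0, 2, 0], [0, 0, -1, 0, 0, 0, 2]].
All simple roots have the same length, so the diagram is simply laced. The associated Dynkin diagram is a chain of 5 nodes with a fork of two nodes at one end (D_7), so the type is D_7 (the algebra so(14)).

D_7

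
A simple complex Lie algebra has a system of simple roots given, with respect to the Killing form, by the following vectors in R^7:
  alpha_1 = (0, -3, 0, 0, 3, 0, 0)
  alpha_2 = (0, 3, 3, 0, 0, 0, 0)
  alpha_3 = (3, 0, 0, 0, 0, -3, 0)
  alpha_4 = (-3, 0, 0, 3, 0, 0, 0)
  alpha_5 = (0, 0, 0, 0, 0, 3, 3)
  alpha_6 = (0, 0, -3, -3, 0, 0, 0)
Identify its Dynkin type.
A_6

Compute the Cartan integers a_ij = 2(alpha_i, alpha_j)/(alpha_j, alpha_j); the resulting 6x6 Cartan matrix is
[[2, -1, 0, 0, 0, 0], [-1, 2, 0, 0, 0, -1], [0, 0, 2, -1, -1, 0], [0, 0, -1, 2, 0, -1], [0, 0, -1, 0, 2, 0], [0, -1, 0, -1, 0, 2]].
All simple roots have the same length, so the diagram is simply laced. The associated Dynkin diagram is a chain of 6 nodes with single edges (A_6), so the type is A_6 (the algebra sl(7)).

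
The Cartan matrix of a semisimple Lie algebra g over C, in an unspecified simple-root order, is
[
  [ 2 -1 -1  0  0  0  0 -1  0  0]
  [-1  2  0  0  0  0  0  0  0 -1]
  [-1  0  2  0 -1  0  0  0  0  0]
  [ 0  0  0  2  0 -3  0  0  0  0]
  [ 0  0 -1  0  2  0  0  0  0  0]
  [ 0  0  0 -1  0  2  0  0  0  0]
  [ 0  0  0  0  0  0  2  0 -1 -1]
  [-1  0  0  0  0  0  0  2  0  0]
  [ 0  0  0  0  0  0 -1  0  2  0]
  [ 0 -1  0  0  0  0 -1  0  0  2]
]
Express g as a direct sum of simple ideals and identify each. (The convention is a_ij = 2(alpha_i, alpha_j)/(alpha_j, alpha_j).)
E_8 ⊕ G_2

The diagram associated to this matrix has two connected components: the simple roots {alpha_1, alpha_2, alpha_3, alpha_5, alpha_7, alpha_8, alpha_9, alpha_10} form a chain of 7 nodes with one extra node attached to the third node from one end (E_8), and {alpha_4, alpha_6} form two nodes joined by a triple edge (G_2). A semisimple Lie algebra decomposes uniquely as the direct sum of simple ideals, one per connected component of its Dynkin diagram, so g ≅ E_8 ⊕ G_2 (dimension 248 + 14 = 262).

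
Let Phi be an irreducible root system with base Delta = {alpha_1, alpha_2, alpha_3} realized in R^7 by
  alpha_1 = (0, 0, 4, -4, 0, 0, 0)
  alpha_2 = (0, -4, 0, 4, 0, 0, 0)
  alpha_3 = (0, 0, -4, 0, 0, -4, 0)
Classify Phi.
A_3

Compute the Cartan integers a_ij = 2(alpha_i, alpha_j)/(alpha_j, alpha_j); the resulting 3x3 Cartan matrix is
[[2, -1, -1], [-1, 2, 0], [-1, 0, 2]].
All simple roots have the same length, so the diagram is simply laced. The associated Dynkin diagram is a chain of 3 nodes with single edges (A_3), so the type is A_3 (the algebra sl(4)).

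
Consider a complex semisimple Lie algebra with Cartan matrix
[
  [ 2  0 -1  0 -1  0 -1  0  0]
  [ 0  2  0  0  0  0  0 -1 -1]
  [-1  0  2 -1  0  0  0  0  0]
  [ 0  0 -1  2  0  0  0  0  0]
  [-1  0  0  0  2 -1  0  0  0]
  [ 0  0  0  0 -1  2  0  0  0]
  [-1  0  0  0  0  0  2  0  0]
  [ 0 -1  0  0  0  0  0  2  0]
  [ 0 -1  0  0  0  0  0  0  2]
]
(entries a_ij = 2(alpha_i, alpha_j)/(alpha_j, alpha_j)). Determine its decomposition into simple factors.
The diagram associated to this matrix has two connected components: the simple roots {alpha_2, alpha_8, alpha_9} form a chain of 3 nodes with single edges (A_3), and {alpha_1, alpha_3, alpha_4, alpha_5, alpha_6, alpha_7} form a chain of 5 nodes with one extra node attached to the third node from one end (E_6). A semisimple Lie algebra decomposes uniquely as the direct sum of simple ideals, one per connected component of its Dynkin diagram, so g ≅ A_3 ⊕ E_6 (dimension 15 + 78 = 93).

A3 ⊕ E6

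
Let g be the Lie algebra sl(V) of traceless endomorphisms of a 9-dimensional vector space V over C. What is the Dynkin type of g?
This is sl(9), which has dimension 9^2 - 1 = 80 and rank 9 - 1 = 8 (a Cartan subalgebra is the diagonal traceless matrices). In the classification of classical Lie algebras, the special linear algebra sl(n+1) has type A_n; here n = 8, so the Dynkin diagram is a chain of 8 nodes with single edges (A_8). Hence the type is A_8.

type A_8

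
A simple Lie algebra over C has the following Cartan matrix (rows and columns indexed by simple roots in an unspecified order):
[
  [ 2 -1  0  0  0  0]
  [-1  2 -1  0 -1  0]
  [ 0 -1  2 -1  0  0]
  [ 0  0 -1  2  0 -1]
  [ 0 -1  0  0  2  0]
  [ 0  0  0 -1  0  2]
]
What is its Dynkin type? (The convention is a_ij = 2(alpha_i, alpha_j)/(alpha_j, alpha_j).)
D6

The matrix has rank 6 with 2's on the diagonal. Reading the off-diagonal entries as Dynkin edges (a single edge where a_ij = a_ji = -1; a double or triple edge where a_ij * a_ji = 2 or 3), the diagram is a chain of 4 nodes with a fork of two nodes at one end (D_6). One simple-root ordering that puts it in standard form is (alpha_6, alpha_4, alpha_3, alpha_2, alpha_5, alpha_1). So the algebra is type D_6, i.e. so(12).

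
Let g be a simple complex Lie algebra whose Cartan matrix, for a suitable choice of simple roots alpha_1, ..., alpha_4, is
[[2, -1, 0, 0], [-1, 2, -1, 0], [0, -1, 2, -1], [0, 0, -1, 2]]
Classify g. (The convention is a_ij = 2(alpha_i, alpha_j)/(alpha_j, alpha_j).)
The matrix has rank 4 with 2's on the diagonal. Reading the off-diagonal entries as Dynkin edges (a single edge where a_ij = a_ji = -1; a double or triple edge where a_ij * a_ji = 2 or 3), the diagram is a chain of 4 nodes with single edges (A_4). One simple-root ordering that puts it in standard form is (alpha_4, alpha_3, alpha_2, alpha_1). So the algebra is type A_4, i.e. sl(5).

type A_4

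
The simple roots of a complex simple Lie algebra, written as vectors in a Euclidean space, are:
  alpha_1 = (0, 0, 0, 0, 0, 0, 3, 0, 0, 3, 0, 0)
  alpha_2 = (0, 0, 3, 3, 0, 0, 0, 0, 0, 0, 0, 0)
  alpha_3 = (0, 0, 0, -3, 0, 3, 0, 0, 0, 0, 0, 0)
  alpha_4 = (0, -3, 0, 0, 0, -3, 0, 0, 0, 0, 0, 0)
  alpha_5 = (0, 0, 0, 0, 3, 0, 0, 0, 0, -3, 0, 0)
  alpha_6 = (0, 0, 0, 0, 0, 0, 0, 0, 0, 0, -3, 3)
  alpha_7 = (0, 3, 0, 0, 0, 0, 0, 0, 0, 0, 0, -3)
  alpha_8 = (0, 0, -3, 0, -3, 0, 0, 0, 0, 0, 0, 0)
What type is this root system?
A8

Compute the Cartan integers a_ij = 2(alpha_i, alpha_j)/(alpha_j, alpha_j); the resulting 8x8 Cartan matrix is
[[2, 0, 0, 0, -1, 0, 0, 0], [0, 2, -1, 0, 0, 0, 0, -1], [0, -1, 2, -1, 0, 0, 0, 0], [0, 0, -1, 2, 0, 0, -1, 0], [-1, 0, 0, 0, 2, 0, 0, -1], [0, 0, 0, 0, 0, 2, -1, 0], [0, 0, 0, -1, 0, -1, 2, 0], [0, -1, 0, 0, -1, 0, 0, 2]].
All simple roots have the same length, so the diagram is simply laced. The associated Dynkin diagram is a chain of 8 nodes with single edges (A_8), so the type is A_8 (the algebra sl(9)).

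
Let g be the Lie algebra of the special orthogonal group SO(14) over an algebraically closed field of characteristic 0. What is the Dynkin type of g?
D_7

This is so(14) with 14 even, which has dimension 14(14-1)/2 = 91 and rank 14/2 = 7. In the classification of classical Lie algebras, the orthogonal algebra so(2n) in an even number of variables has type D_n; here n = 7, so the Dynkin diagram is a chain of 5 nodes with a fork of two nodes at one end (D_7). Hence the type is D_7.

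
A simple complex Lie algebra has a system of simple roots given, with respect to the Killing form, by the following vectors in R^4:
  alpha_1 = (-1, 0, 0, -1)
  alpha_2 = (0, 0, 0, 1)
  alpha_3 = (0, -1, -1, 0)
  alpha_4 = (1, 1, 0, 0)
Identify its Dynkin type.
type B_4

Compute the Cartan integers a_ij = 2(alpha_i, alpha_j)/(alpha_j, alpha_j); the resulting 4x4 Cartan matrix is
[[2, -2, 0, -1], [-1, 2, 0, 0], [0, 0, 2, -1], [-1, 0, -1, 2]].
The roots have two lengths (squared-length ratio 2:1); the short ones are alpha_{2}. The associated Dynkin diagram is a chain of 4 nodes with a double edge at one end; the terminal node there is the unique short simple root (B_4), so the type is B_4 (the algebra so(9)).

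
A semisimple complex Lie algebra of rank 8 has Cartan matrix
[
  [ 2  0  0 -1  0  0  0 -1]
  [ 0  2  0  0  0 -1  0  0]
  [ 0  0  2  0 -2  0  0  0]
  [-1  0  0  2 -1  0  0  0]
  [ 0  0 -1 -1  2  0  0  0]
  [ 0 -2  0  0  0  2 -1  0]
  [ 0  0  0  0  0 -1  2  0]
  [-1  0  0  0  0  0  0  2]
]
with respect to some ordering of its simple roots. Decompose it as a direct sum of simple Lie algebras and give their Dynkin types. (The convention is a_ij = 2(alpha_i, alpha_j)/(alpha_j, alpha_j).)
B_3 (so(7)) ⊕ C_5 (sp(10))

The diagram associated to this matrix has two connected components: the simple roots {alpha_2, alpha_6, alpha_7} form a chain of 3 nodes with a double edge at one end; the terminal node there is the unique short simple root (B_3), and {alpha_1, alpha_3, alpha_4, alpha_5, alpha_8} form a chain of 5 nodes with a double edge at one end; the terminal node there is the unique long simple root (C_5). A semisimple Lie algebra decomposes uniquely as the direct sum of simple ideals, one per connected component of its Dynkin diagram, so g ≅ B_3 ⊕ C_5 (dimension 21 + 55 = 76).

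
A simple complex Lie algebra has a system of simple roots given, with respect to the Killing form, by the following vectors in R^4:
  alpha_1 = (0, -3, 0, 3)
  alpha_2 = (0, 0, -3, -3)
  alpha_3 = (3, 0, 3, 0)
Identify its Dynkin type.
Compute the Cartan integers a_ij = 2(alpha_i, alpha_j)/(alpha_j, alpha_j); the resulting 3x3 Cartan matrix is
[[2, -1, 0], [-1, 2, -1], [0, -1, 2]].
All simple roots have the same length, so the diagram is simply laced. The associated Dynkin diagram is a chain of 3 nodes with single edges (A_3), so the type is A_3 (the algebra sl(4)).

A_3 (sl(4))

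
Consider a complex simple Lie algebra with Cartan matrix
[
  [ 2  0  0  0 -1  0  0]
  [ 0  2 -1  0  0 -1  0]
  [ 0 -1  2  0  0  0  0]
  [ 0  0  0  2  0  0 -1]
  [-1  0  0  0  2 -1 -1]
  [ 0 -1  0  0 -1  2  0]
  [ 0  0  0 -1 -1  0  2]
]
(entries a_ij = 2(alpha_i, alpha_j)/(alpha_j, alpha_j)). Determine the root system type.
type E_7

The matrix has rank 7 with 2's on the diagonal. Reading the off-diagonal entries as Dynkin edges (a single edge where a_ij = a_ji = -1; a double or triple edge where a_ij * a_ji = 2 or 3), the diagram is a chain of 6 nodes with one extra node attached to the third node from one end (E_7). One simple-root ordering that puts it in standard form is (alpha_4, alpha_1, alpha_7, alpha_5, alpha_6, alpha_2, alpha_3). So the algebra is type E_7.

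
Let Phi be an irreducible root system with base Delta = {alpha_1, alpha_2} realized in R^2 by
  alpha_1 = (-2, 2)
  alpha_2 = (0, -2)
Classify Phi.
type B_2

Compute the Cartan integers a_ij = 2(alpha_i, alpha_j)/(alpha_j, alpha_j); the resulting 2x2 Cartan matrix is
[[2, -2], [-1, 2]].
The roots have two lengths (squared-length ratio 2:1); the short ones are alpha_{2}. The associated Dynkin diagram is a chain of 2 nodes with a double edge at one end; the terminal node there is the unique short simple root (B_2), so the type is B_2 (the algebra so(5)).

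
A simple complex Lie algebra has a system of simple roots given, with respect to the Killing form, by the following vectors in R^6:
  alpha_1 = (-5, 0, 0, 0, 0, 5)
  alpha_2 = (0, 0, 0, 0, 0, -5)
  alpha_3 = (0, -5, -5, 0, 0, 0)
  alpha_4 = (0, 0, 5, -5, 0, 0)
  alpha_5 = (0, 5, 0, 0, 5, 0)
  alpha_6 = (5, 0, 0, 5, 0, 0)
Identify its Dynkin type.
B6

Compute the Cartan integers a_ij = 2(alpha_i, alpha_j)/(alpha_j, alpha_j); the resulting 6x6 Cartan matrix is
[[2, -2, 0, 0, 0, -1], [-1, 2, 0, 0, 0, 0], [0, 0, 2, -1, -1, 0], [0, 0, -1, 2, 0, -1], [0, 0, -1, 0, 2, 0], [-1, 0, 0, -1, 0, 2]].
The roots have two lengths (squared-length ratio 2:1); the short ones are alpha_{2}. The associated Dynkin diagram is a chain of 6 nodes with a double edge at one end; the terminal node there is the unique short simple root (B_6), so the type is B_6 (the algebra so(13)).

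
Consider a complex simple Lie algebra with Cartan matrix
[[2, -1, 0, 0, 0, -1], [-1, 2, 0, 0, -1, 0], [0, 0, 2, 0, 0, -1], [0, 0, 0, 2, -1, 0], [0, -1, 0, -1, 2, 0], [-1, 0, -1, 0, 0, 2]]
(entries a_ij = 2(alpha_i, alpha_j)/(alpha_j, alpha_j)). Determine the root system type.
The matrix has rank 6 with 2's on the diagonal. Reading the off-diagonal entries as Dynkin edges (a single edge where a_ij = a_ji = -1; a double or triple edge where a_ij * a_ji = 2 or 3), the diagram is a chain of 6 nodes with single edges (A_6). One simple-root ordering that puts it in standard form is (alpha_4, alpha_5, alpha_2, alpha_1, alpha_6, alpha_3). So the algebra is type A_6, i.e. sl(7).

type A_6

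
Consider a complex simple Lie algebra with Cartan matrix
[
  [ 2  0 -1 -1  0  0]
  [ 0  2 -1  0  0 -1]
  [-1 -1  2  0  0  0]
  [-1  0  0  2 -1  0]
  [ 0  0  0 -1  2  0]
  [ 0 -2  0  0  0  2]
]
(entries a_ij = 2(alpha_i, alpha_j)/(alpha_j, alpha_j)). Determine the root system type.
The matrix has rank 6 with 2's on the diagonal. Reading the off-diagonal entries as Dynkin edges (a single edge where a_ij = a_ji = -1; a double or triple edge where a_ij * a_ji = 2 or 3), the diagram is a chain of 6 nodes with a double edge at one end; the terminal node there is the unique long simple root (C_6). One simple-root ordering that puts it in standard form is (alpha_5, alpha_4, alpha_1, alpha_3, alpha_2, alpha_6). So the algebra is type C_6, i.e. sp(12).

C_6 (sp(12))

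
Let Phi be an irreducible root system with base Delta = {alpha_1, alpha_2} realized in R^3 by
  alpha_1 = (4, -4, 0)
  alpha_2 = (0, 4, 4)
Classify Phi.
A_2

Compute the Cartan integers a_ij = 2(alpha_i, alpha_j)/(alpha_j, alpha_j); the resulting 2x2 Cartan matrix is
[[2, -1], [-1, 2]].
All simple roots have the same length, so the diagram is simply laced. The associated Dynkin diagram is a chain of 2 nodes with single edges (A_2), so the type is A_2 (the algebra sl(3)).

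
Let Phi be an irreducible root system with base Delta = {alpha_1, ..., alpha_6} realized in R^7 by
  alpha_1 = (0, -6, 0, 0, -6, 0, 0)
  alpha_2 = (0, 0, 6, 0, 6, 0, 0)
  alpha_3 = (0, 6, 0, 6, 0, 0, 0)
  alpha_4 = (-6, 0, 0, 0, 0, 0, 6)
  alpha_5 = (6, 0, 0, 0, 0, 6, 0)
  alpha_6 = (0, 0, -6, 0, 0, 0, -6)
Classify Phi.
A_6 (sl(7))

Compute the Cartan integers a_ij = 2(alpha_i, alpha_j)/(alpha_j, alpha_j); the resulting 6x6 Cartan matrix is
[[2, -1, -1, 0, 0, 0], [-1, 2, 0, 0, 0, -1], [-1, 0, 2, 0, 0, 0], [0, 0, 0, 2, -1, -1], [0, 0, 0, -1, 2, 0], [0, -1, 0, -1, 0, 2]].
All simple roots have the same length, so the diagram is simply laced. The associated Dynkin diagram is a chain of 6 nodes with single edges (A_6), so the type is A_6 (the algebra sl(7)).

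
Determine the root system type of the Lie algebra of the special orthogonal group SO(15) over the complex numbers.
B7

This is so(15) with 15 odd, which has dimension 15(15-1)/2 = 105 and rank (15-1)/2 = 7. In the classification of classical Lie algebras, the orthogonal algebra so(2n+1) in an odd number of variables has type B_n; here n = 7, so the Dynkin diagram is a chain of 7 nodes with a double edge at one end; the terminal node there is the unique short simple root (B_7). Hence the type is B_7.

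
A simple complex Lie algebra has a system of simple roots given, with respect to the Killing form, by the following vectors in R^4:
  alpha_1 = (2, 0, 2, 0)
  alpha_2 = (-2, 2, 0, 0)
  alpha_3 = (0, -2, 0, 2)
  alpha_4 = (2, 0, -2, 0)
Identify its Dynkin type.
Compute the Cartan integers a_ij = 2(alpha_i, alpha_j)/(alpha_j, alpha_j); the resulting 4x4 Cartan matrix is
[[2, -1, 0, 0], [-1, 2, -1, -1], [0, -1, 2, 0], [0, -1, 0, 2]].
All simple roots have the same length, so the diagram is simply laced. The associated Dynkin diagram is a chain of 2 nodes with a fork of two nodes at one end (D_4), so the type is D_4 (the algebra so(8)).

D4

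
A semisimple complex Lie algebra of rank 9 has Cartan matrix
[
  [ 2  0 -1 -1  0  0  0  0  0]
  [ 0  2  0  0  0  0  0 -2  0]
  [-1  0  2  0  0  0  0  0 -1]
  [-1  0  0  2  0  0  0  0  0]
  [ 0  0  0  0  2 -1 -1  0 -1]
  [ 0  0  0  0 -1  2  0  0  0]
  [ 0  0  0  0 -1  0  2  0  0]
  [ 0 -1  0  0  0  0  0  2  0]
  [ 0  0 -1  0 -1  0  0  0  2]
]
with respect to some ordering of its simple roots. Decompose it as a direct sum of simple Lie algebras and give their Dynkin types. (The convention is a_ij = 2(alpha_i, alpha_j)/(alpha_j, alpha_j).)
type B_2 + type D_7

The diagram associated to this matrix has two connected components: the simple roots {alpha_2, alpha_8} form a chain of 2 nodes with a double edge at one end; the terminal node there is the unique short simple root (B_2), and {alpha_1, alpha_3, alpha_4, alpha_5, alpha_6, alpha_7, alpha_9} form a chain of 5 nodes with a fork of two nodes at one end (D_7). A semisimple Lie algebra decomposes uniquely as the direct sum of simple ideals, one per connected component of its Dynkin diagram, so g ≅ B_2 ⊕ D_7 (dimension 10 + 91 = 101).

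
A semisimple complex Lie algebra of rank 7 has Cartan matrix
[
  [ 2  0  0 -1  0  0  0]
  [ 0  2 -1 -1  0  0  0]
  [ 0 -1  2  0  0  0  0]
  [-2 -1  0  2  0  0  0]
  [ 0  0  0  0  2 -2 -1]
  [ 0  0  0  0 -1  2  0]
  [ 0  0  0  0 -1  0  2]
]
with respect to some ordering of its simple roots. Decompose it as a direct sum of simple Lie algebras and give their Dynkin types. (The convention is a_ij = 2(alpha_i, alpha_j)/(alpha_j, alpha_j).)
The diagram associated to this matrix has two connected components: the simple roots {alpha_5, alpha_6, alpha_7} form a chain of 3 nodes with a double edge at one end; the terminal node there is the unique short simple root (B_3), and {alpha_1, alpha_2, alpha_3, alpha_4} form a chain of 4 nodes with a double edge at one end; the terminal node there is the unique short simple root (B_4). A semisimple Lie algebra decomposes uniquely as the direct sum of simple ideals, one per connected component of its Dynkin diagram, so g ≅ B_3 ⊕ B_4 (dimension 21 + 36 = 57).

B_3 + B_4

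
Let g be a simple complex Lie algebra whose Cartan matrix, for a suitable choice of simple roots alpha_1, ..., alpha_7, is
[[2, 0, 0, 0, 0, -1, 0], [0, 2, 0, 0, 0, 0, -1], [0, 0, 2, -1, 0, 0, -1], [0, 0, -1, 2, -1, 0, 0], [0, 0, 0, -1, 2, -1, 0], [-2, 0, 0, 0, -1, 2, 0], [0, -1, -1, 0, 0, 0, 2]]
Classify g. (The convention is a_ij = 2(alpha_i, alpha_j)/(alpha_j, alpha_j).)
type B_7

The matrix has rank 7 with 2's on the diagonal. Reading the off-diagonal entries as Dynkin edges (a single edge where a_ij = a_ji = -1; a double or triple edge where a_ij * a_ji = 2 or 3), the diagram is a chain of 7 nodes with a double edge at one end; the terminal node there is the unique short simple root (B_7). One simple-root ordering that puts it in standard form is (alpha_2, alpha_7, alpha_3, alpha_4, alpha_5, alpha_6, alpha_1). So the algebra is type B_7, i.e. so(15).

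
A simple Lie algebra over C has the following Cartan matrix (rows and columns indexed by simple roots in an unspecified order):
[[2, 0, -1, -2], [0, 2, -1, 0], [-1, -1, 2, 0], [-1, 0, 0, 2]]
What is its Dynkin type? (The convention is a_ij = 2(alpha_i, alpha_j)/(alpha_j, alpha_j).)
The matrix has rank 4 with 2's on the diagonal. Reading the off-diagonal entries as Dynkin edges (a single edge where a_ij = a_ji = -1; a double or triple edge where a_ij * a_ji = 2 or 3), the diagram is a chain of 4 nodes with a double edge at one end; the terminal node there is the unique short simple root (B_4). One simple-root ordering that puts it in standard form is (alpha_2, alpha_3, alpha_1, alpha_4). So the algebra is type B_4, i.e. so(9).

B_4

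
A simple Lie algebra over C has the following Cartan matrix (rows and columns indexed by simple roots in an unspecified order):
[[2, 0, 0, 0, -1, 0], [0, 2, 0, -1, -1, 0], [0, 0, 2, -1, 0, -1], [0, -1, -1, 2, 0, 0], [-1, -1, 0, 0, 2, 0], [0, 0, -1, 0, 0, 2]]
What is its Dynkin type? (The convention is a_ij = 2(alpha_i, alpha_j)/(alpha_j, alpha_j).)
A_6 (sl(7))

The matrix has rank 6 with 2's on the diagonal. Reading the off-diagonal entries as Dynkin edges (a single edge where a_ij = a_ji = -1; a double or triple edge where a_ij * a_ji = 2 or 3), the diagram is a chain of 6 nodes with single edges (A_6). One simple-root ordering that puts it in standard form is (alpha_6, alpha_3, alpha_4, alpha_2, alpha_5, alpha_1). So the algebra is type A_6, i.e. sl(7).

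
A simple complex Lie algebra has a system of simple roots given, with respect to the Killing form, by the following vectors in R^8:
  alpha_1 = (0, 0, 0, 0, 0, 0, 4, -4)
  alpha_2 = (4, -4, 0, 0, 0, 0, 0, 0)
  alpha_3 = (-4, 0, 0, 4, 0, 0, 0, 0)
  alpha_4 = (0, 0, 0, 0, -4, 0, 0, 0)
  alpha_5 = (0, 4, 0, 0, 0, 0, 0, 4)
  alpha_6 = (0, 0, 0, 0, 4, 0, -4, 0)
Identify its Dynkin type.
Compute the Cartan integers a_ij = 2(alpha_i, alpha_j)/(alpha_j, alpha_j); the resulting 6x6 Cartan matrix is
[[2, 0, 0, 0, -1, -1], [0, 2, -1, 0, -1, 0], [0, -1, 2, 0, 0, 0], [0, 0, 0, 2, 0, -1], [-1, -1, 0, 0, 2, 0], [-1, 0, 0, -2, 0, 2]].
The roots have two lengths (squared-length ratio 2:1); the short ones are alpha_{4}. The associated Dynkin diagram is a chain of 6 nodes with a double edge at one end; the terminal node there is the unique short simple root (B_6), so the type is B_6 (the algebra so(13)).

type B_6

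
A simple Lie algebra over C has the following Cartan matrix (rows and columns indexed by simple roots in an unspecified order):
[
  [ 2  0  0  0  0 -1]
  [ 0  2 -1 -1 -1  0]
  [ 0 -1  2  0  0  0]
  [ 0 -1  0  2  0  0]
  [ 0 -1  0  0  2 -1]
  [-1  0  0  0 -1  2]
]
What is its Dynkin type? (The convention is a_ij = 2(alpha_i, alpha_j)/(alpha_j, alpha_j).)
The matrix has rank 6 with 2's on the diagonal. Reading the off-diagonal entries as Dynkin edges (a single edge where a_ij = a_ji = -1; a double or triple edge where a_ij * a_ji = 2 or 3), the diagram is a chain of 4 nodes with a fork of two nodes at one end (D_6). One simple-root ordering that puts it in standard form is (alpha_1, alpha_6, alpha_5, alpha_2, alpha_4, alpha_3). So the algebra is type D_6, i.e. so(12).

type D_6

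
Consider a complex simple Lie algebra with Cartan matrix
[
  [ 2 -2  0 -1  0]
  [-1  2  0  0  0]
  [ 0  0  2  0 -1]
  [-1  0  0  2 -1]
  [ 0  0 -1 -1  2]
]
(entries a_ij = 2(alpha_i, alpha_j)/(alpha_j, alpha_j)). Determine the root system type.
The matrix has rank 5 with 2's on the diagonal. Reading the off-diagonal entries as Dynkin edges (a single edge where a_ij = a_ji = -1; a double or triple edge where a_ij * a_ji = 2 or 3), the diagram is a chain of 5 nodes with a double edge at one end; the terminal node there is the unique short simple root (B_5). One simple-root ordering that puts it in standard form is (alpha_3, alpha_5, alpha_4, alpha_1, alpha_2). So the algebra is type B_5, i.e. so(11).

B5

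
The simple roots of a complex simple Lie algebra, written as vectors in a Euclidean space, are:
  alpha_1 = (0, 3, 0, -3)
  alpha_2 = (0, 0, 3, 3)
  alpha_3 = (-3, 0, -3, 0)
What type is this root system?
Compute the Cartan integers a_ij = 2(alpha_i, alpha_j)/(alpha_j, alpha_j); the resulting 3x3 Cartan matrix is
[[2, -1, 0], [-1, 2, -1], [0, -1, 2]].
All simple roots have the same length, so the diagram is simply laced. The associated Dynkin diagram is a chain of 3 nodes with single edges (A_3), so the type is A_3 (the algebra sl(4)).

A_3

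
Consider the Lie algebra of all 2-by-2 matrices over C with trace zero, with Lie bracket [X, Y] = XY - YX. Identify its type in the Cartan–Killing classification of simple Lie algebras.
This is sl(2), which has dimension 2^2 - 1 = 3 and rank 2 - 1 = 1 (a Cartan subalgebra is the diagonal traceless matrices). In the classification of classical Lie algebras, the special linear algebra sl(n+1) has type A_n; here n = 1, so the Dynkin diagram is a chain of 1 nodes with single edges (A_1). Hence the type is A_1.

A_1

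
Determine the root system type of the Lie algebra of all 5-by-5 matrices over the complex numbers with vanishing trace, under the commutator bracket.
type A_4

This is sl(5), which has dimension 5^2 - 1 = 24 and rank 5 - 1 = 4 (a Cartan subalgebra is the diagonal traceless matrices). In the classification of classical Lie algebras, the special linear algebra sl(n+1) has type A_n; here n = 4, so the Dynkin diagram is a chain of 4 nodes with single edges (A_4). Hence the type is A_4.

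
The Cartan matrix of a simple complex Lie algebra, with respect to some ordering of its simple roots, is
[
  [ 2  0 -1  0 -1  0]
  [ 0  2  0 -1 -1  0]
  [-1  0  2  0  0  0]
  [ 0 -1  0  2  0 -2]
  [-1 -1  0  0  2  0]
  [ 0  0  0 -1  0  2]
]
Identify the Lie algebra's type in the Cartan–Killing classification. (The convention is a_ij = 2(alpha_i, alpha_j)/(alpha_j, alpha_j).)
The matrix has rank 6 with 2's on the diagonal. Reading the off-diagonal entries as Dynkin edges (a single edge where a_ij = a_ji = -1; a double or triple edge where a_ij * a_ji = 2 or 3), the diagram is a chain of 6 nodes with a double edge at one end; the terminal node there is the unique short simple root (B_6). One simple-root ordering that puts it in standard form is (alpha_3, alpha_1, alpha_5, alpha_2, alpha_4, alpha_6). So the algebra is type B_6, i.e. so(13).

B_6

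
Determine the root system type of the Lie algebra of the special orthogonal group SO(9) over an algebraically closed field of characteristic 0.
This is so(9) with 9 odd, which has dimension 9(9-1)/2 = 36 and rank (9-1)/2 = 4. In the classification of classical Lie algebras, the orthogonal algebra so(2n+1) in an odd number of variables has type B_n; here n = 4, so the Dynkin diagram is a chain of 4 nodes with a double edge at one end; the terminal node there is the unique short simple root (B_4). Hence the type is B_4.

B_4 (so(9))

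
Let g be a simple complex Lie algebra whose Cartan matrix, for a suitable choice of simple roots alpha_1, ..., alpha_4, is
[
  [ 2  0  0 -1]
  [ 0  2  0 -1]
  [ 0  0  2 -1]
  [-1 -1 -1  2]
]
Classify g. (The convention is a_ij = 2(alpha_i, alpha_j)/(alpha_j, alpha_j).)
D4

The matrix has rank 4 with 2's on the diagonal. Reading the off-diagonal entries as Dynkin edges (a single edge where a_ij = a_ji = -1; a double or triple edge where a_ij * a_ji = 2 or 3), the diagram is a chain of 2 nodes with a fork of two nodes at one end (D_4). One simple-root ordering that puts it in standard form is (alpha_1, alpha_4, alpha_2, alpha_3). So the algebra is type D_4, i.e. so(8).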